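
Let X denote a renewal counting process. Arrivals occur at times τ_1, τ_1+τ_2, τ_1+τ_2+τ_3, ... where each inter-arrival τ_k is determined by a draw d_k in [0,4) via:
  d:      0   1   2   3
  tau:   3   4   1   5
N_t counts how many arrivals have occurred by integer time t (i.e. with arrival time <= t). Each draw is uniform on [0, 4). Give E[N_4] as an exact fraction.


Inter-arrival values over d=0..3: [3, 4, 1, 5]
Each d has probability 1/4, so the pmf of τ is: f(1) = 1/4, f(3) = 1/4, f(4) = 1/4, f(5) = 1/4
Renewal equation for m(n) = E[N_n]: condition on τ_1 = k (if k <= n, one arrival plus a fresh copy on the remaining n−k steps): m(n) = F(n) + Σ_{k<=n} f(k)·m(n−k), where F(n) = P(τ <= n) and m(0) = 0
m(1) = F(1) = 1/4
m(2) = F(2) + f(1)·m(1) = 1/4 + 1/4·1/4 = 5/16
m(3) = F(3) + f(1)·m(2) = 1/2 + 1/4·5/16 = 37/64
m(4) = F(4) + f(1)·m(3) + f(3)·m(1) = 3/4 + 1/4·37/64 + 1/4·1/4 = 245/256
E[N_4] = m(4) = 245/256

245/256


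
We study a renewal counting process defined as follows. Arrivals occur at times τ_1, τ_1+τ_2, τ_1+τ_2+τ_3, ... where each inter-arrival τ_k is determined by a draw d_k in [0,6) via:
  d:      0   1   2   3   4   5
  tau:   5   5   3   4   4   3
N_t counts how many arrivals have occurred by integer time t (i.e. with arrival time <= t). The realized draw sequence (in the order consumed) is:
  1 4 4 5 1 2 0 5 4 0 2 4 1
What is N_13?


3

draw d_1=1: τ_1=5, arrival time A_1=5
draw d_2=4: τ_2=4, arrival time A_2=9
draw d_3=4: τ_3=4, arrival time A_3=13
draw d_4=5: τ_4=3, arrival time A_4=16
draw d_5=1: τ_5=5, arrival time A_5=21
draw d_6=2: τ_6=3, arrival time A_6=24
draw d_7=0: τ_7=5, arrival time A_7=29
draw d_8=5: τ_8=3, arrival time A_8=32
draw d_9=4: τ_9=4, arrival time A_9=36
draw d_10=0: τ_10=5, arrival time A_10=41
draw d_11=2: τ_11=3, arrival time A_11=44
draw d_12=4: τ_12=4, arrival time A_12=48
draw d_13=1: τ_13=5, arrival time A_13=53
N_t over t=0..13: 0:0 1:0 2:0 3:0 4:0 5:1 6:1 7:1 8:1 9:2 10:2 11:2 12:2 13:3


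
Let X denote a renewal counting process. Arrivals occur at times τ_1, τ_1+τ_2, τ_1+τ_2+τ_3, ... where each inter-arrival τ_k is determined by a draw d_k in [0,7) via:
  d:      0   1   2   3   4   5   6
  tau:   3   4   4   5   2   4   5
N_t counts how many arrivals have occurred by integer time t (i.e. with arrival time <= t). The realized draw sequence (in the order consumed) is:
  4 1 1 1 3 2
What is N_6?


2

draw d_1=4: τ_1=2, arrival time A_1=2
draw d_2=1: τ_2=4, arrival time A_2=6
draw d_3=1: τ_3=4, arrival time A_3=10
draw d_4=1: τ_4=4, arrival time A_4=14
draw d_5=3: τ_5=5, arrival time A_5=19
draw d_6=2: τ_6=4, arrival time A_6=23
N_t over t=0..6: 0:0 1:0 2:1 3:1 4:1 5:1 6:2


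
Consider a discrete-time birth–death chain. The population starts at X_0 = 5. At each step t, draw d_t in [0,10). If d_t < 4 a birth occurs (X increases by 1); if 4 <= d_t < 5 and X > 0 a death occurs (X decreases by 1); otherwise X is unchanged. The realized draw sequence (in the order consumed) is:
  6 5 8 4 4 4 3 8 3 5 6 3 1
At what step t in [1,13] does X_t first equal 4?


t=0: X=5, d=6 → hold, X_1=5
t=1: X=5, d=5 → hold, X_2=5
t=2: X=5, d=8 → hold, X_3=5
t=3: X=5, d=4 → death, X_4=4
t=4: X=4, d=4 → death, X_5=3
t=5: X=3, d=4 → death, X_6=2
t=6: X=2, d=3 → birth, X_7=3
t=7: X=3, d=8 → hold, X_8=3
t=8: X=3, d=3 → birth, X_9=4
t=9: X=4, d=5 → hold, X_10=4
t=10: X=4, d=6 → hold, X_11=4
t=11: X=4, d=3 → birth, X_12=5
t=12: X=5, d=1 → birth, X_13=6

4


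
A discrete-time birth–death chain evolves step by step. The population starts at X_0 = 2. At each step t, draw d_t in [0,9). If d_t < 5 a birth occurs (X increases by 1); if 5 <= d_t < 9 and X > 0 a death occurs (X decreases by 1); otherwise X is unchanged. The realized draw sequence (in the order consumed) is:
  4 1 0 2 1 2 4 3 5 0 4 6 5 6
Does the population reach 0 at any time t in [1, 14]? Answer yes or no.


no

t=0: X=2, d=4 → birth, X_1=3
t=1: X=3, d=1 → birth, X_2=4
t=2: X=4, d=0 → birth, X_3=5
t=3: X=5, d=2 → birth, X_4=6
t=4: X=6, d=1 → birth, X_5=7
t=5: X=7, d=2 → birth, X_6=8
t=6: X=8, d=4 → birth, X_7=9
t=7: X=9, d=3 → birth, X_8=10
t=8: X=10, d=5 → death, X_9=9
t=9: X=9, d=0 → birth, X_10=10
t=10: X=10, d=4 → birth, X_11=11
t=11: X=11, d=6 → death, X_12=10
t=12: X=10, d=5 → death, X_13=9
t=13: X=9, d=6 → death, X_14=8


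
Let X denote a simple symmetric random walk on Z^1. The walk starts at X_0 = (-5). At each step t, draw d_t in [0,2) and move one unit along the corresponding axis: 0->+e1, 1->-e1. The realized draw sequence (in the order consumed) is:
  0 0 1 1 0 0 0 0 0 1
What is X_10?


t=0: X=(-5), d=0 → +e1, X_1=(-4)
t=1: X=(-4), d=0 → +e1, X_2=(-3)
t=2: X=(-3), d=1 → -e1, X_3=(-4)
t=3: X=(-4), d=1 → -e1, X_4=(-5)
t=4: X=(-5), d=0 → +e1, X_5=(-4)
t=5: X=(-4), d=0 → +e1, X_6=(-3)
t=6: X=(-3), d=0 → +e1, X_7=(-2)
t=7: X=(-2), d=0 → +e1, X_8=(-1)
t=8: X=(-1), d=0 → +e1, X_9=(0)
t=9: X=(0), d=1 → -e1, X_10=(-1)

(-1)


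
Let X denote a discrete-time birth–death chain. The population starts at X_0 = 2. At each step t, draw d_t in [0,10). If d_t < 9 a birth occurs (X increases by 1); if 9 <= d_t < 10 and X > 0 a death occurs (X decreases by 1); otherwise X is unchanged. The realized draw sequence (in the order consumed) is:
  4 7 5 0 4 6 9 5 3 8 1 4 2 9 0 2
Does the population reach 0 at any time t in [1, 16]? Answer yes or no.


t=0: X=2, d=4 → birth, X_1=3
t=1: X=3, d=7 → birth, X_2=4
t=2: X=4, d=5 → birth, X_3=5
t=3: X=5, d=0 → birth, X_4=6
t=4: X=6, d=4 → birth, X_5=7
t=5: X=7, d=6 → birth, X_6=8
t=6: X=8, d=9 → death, X_7=7
t=7: X=7, d=5 → birth, X_8=8
t=8: X=8, d=3 → birth, X_9=9
t=9: X=9, d=8 → birth, X_10=10
t=10: X=10, d=1 → birth, X_11=11
t=11: X=11, d=4 → birth, X_12=12
t=12: X=12, d=2 → birth, X_13=13
t=13: X=13, d=9 → death, X_14=12
t=14: X=12, d=0 → birth, X_15=13
t=15: X=13, d=2 → birth, X_16=14

no


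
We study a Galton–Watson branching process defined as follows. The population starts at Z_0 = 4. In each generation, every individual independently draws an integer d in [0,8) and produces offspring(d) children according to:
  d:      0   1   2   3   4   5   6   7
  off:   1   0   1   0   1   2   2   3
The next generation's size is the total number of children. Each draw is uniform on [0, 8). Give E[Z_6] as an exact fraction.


Outcome values over d=0..7: [1, 0, 1, 0, 1, 2, 2, 3]
Σy = 10, Σy² = 20, M = 8
μ = 10/8 = 5/4,  σ² = 20/8 − (5/4)² = 15/16
E[Z_0] = 4
E[Z_1] = 5/4·E[Z_0] = 5
E[Z_2] = 5/4·E[Z_1] = 25/4
E[Z_3] = 5/4·E[Z_2] = 125/16
E[Z_4] = 5/4·E[Z_3] = 625/64
E[Z_5] = 5/4·E[Z_4] = 3125/256
E[Z_6] = 5/4·E[Z_5] = 15625/1024

15625/1024


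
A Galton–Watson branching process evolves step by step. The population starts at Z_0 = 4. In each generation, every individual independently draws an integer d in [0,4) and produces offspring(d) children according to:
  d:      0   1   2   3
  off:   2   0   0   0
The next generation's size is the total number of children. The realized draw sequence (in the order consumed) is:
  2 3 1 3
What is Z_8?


0

gen 0: Z_0=4, draws=[2, 3, 1, 3], offspring=[0, 0, 0, 0], Z_1=0
gen 1: Z_1=0, draws=[], offspring=[], Z_2=0
gen 2: Z_2=0, draws=[], offspring=[], Z_3=0
gen 3: Z_3=0, draws=[], offspring=[], Z_4=0
gen 4: Z_4=0, draws=[], offspring=[], Z_5=0
gen 5: Z_5=0, draws=[], offspring=[], Z_6=0
gen 6: Z_6=0, draws=[], offspring=[], Z_7=0
gen 7: Z_7=0, draws=[], offspring=[], Z_8=0


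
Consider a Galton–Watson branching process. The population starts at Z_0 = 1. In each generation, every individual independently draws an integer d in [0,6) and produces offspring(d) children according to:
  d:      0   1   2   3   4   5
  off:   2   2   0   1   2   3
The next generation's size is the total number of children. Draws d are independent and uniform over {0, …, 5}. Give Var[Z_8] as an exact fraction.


120020000000/43046721

Outcome values over d=0..5: [2, 2, 0, 1, 2, 3]
Σy = 10, Σy² = 22, M = 6
μ = 10/6 = 5/3,  σ² = 22/6 − (5/3)² = 8/9
V_0 = 0, E_0 = 1
V_1 = 8/9·E_0 + (5/3)²·V_0 = 8/9;  E_1 = 5/3
V_2 = 8/9·E_1 + (5/3)²·V_1 = 320/81;  E_2 = 25/9
V_3 = 8/9·E_2 + (5/3)²·V_2 = 9800/729;  E_3 = 125/27
V_4 = 8/9·E_3 + (5/3)²·V_3 = 272000/6561;  E_4 = 625/81
V_5 = 8/9·E_4 + (5/3)²·V_4 = 7205000/59049;  E_5 = 3125/243
V_6 = 8/9·E_5 + (5/3)²·V_5 = 186200000/531441;  E_6 = 15625/729
V_7 = 8/9·E_6 + (5/3)²·V_6 = 4746125000/4782969;  E_7 = 78125/2187
V_8 = 8/9·E_7 + (5/3)²·V_7 = 120020000000/43046721;  E_8 = 390625/6561


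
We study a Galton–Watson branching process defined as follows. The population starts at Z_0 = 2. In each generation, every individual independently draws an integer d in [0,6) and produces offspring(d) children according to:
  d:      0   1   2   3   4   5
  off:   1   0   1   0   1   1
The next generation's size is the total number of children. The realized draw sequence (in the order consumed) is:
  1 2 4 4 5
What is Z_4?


gen 0: Z_0=2, draws=[1, 2], offspring=[0, 1], Z_1=1
gen 1: Z_1=1, draws=[4], offspring=[1], Z_2=1
gen 2: Z_2=1, draws=[4], offspring=[1], Z_3=1
gen 3: Z_3=1, draws=[5], offspring=[1], Z_4=1

1


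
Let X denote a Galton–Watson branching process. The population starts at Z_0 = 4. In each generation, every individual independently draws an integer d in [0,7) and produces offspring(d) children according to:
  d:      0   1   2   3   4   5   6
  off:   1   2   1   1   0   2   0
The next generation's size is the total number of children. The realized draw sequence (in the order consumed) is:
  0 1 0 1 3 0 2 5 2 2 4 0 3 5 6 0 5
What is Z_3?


7

gen 0: Z_0=4, draws=[0, 1, 0, 1], offspring=[1, 2, 1, 2], Z_1=6
gen 1: Z_1=6, draws=[3, 0, 2, 5, 2, 2], offspring=[1, 1, 1, 2, 1, 1], Z_2=7
gen 2: Z_2=7, draws=[4, 0, 3, 5, 6, 0, 5], offspring=[0, 1, 1, 2, 0, 1, 2], Z_3=7


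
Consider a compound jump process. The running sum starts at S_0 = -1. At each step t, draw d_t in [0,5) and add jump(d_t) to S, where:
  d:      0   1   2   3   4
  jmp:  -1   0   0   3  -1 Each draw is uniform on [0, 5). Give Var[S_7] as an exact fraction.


Outcome values over d=0..4: [-1, 0, 0, 3, -1]
Σy = 1, Σy² = 11, M = 5
μ = 1/5 = 1/5,  σ² = 11/5 − (1/5)² = 54/25
Independent increments: Var[S_7] = 7·σ² = 7·(54/25) = 378/25

378/25


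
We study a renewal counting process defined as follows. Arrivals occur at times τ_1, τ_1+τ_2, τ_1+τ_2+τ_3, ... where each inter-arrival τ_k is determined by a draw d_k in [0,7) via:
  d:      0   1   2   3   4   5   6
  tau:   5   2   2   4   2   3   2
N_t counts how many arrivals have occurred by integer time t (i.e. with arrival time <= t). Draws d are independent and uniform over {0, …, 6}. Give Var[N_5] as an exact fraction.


600/2401

Inter-arrival values over d=0..6: [5, 2, 2, 4, 2, 3, 2]
Each d has probability 1/7, so the pmf of τ is: f(2) = 4/7, f(3) = 1/7, f(4) = 1/7, f(5) = 1/7
Let p_n(j) = P(N_n = j), with p_0 = [1]. Condition on τ_1: p_n(0) = P(τ > n), and for j >= 1, p_n(j) = Σ_{k<=n} f(k)·p_{n−k}(j−1)
p_1 = [1]  (j = 0)
p_2 = [3/7, 4/7]  (j = 0..1)
p_3 = [2/7, 5/7]  (j = 0..1)
p_4 = [1/7, 26/49, 16/49]  (j = 0..2)
p_5 = [0, 25/49, 24/49]  (j = 0..2)
E[N_5] = Σ j·p_5(j) = 73/49;  E[N_5²] = Σ j²·p_5(j) = 121/49
Var[N_5] = 121/49 − (73/49)² = 600/2401


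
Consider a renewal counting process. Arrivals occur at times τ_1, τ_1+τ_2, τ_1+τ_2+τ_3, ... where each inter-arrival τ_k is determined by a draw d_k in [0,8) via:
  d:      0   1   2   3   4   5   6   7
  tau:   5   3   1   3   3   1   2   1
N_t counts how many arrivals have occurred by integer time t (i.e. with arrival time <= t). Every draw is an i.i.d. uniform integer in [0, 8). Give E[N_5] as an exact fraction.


64219/32768

Inter-arrival values over d=0..7: [5, 3, 1, 3, 3, 1, 2, 1]
Each d has probability 1/8, so the pmf of τ is: f(1) = 3/8, f(2) = 1/8, f(3) = 3/8, f(5) = 1/8
Renewal equation for m(n) = E[N_n]: condition on τ_1 = k (if k <= n, one arrival plus a fresh copy on the remaining n−k steps): m(n) = F(n) + Σ_{k<=n} f(k)·m(n−k), where F(n) = P(τ <= n) and m(0) = 0
m(1) = F(1) = 3/8
m(2) = F(2) + f(1)·m(1) = 1/2 + 3/8·3/8 = 41/64
m(3) = F(3) + f(1)·m(2) + f(2)·m(1) = 7/8 + 3/8·41/64 + 1/8·3/8 = 595/512
m(4) = F(4) + f(1)·m(3) + f(2)·m(2) + f(3)·m(1) = 7/8 + 3/8·595/512 + 1/8·41/64 + 3/8·3/8 = 6273/4096
m(5) = F(5) + f(1)·m(4) + f(2)·m(3) + f(3)·m(2) = 1 + 3/8·6273/4096 + 1/8·595/512 + 3/8·41/64 = 64219/32768
E[N_5] = m(5) = 64219/32768


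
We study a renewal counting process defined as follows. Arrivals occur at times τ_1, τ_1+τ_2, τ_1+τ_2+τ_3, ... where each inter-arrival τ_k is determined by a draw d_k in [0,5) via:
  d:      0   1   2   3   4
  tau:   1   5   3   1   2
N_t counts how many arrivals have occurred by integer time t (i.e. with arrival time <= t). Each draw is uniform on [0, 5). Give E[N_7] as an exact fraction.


220083/78125

Inter-arrival values over d=0..4: [1, 5, 3, 1, 2]
Each d has probability 1/5, so the pmf of τ is: f(1) = 2/5, f(2) = 1/5, f(3) = 1/5, f(5) = 1/5
Renewal equation for m(n) = E[N_n]: condition on τ_1 = k (if k <= n, one arrival plus a fresh copy on the remaining n−k steps): m(n) = F(n) + Σ_{k<=n} f(k)·m(n−k), where F(n) = P(τ <= n) and m(0) = 0
m(1) = F(1) = 2/5
m(2) = F(2) + f(1)·m(1) = 3/5 + 2/5·2/5 = 19/25
m(3) = F(3) + f(1)·m(2) + f(2)·m(1) = 4/5 + 2/5·19/25 + 1/5·2/5 = 148/125
m(4) = F(4) + f(1)·m(3) + f(2)·m(2) + f(3)·m(1) = 4/5 + 2/5·148/125 + 1/5·19/25 + 1/5·2/5 = 941/625
m(5) = F(5) + f(1)·m(4) + f(2)·m(3) + f(3)·m(2) = 1 + 2/5·941/625 + 1/5·148/125 + 1/5·19/25 = 6222/3125
m(6) = F(6) + f(1)·m(5) + f(2)·m(4) + f(3)·m(3) + f(5)·m(1) = 1 + 2/5·6222/3125 + 1/5·941/625 + 1/5·148/125 + 1/5·2/5 = 37724/15625
m(7) = F(7) + f(1)·m(6) + f(2)·m(5) + f(3)·m(4) + f(5)·m(2) = 1 + 2/5·37724/15625 + 1/5·6222/3125 + 1/5·941/625 + 1/5·19/25 = 220083/78125
E[N_7] = m(7) = 220083/78125


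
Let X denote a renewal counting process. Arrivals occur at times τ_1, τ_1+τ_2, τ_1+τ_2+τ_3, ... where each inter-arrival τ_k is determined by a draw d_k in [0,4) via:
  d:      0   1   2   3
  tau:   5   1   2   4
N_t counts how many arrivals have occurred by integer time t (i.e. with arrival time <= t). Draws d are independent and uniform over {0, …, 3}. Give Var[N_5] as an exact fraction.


Inter-arrival values over d=0..3: [5, 1, 2, 4]
Each d has probability 1/4, so the pmf of τ is: f(1) = 1/4, f(2) = 1/4, f(4) = 1/4, f(5) = 1/4
Let p_n(j) = P(N_n = j), with p_0 = [1]. Condition on τ_1: p_n(0) = P(τ > n), and for j >= 1, p_n(j) = Σ_{k<=n} f(k)·p_{n−k}(j−1)
p_1 = [3/4, 1/4]  (j = 0..1)
p_2 = [1/2, 7/16, 1/16]  (j = 0..2)
p_3 = [1/2, 5/16, 11/64, 1/64]  (j = 0..3)
p_4 = [1/4, 1/2, 3/16, 15/256, 1/256]  (j = 0..4)
p_5 = [0, 5/8, 17/64, 23/256, 19/1024, 1/1024]  (j = 0..5)
E[N_5] = Σ j·p_5(j) = 1541/1024;  E[N_5²] = Σ j²·p_5(j) = 2885/1024
Var[N_5] = 2885/1024 − (1541/1024)² = 579559/1048576

579559/1048576


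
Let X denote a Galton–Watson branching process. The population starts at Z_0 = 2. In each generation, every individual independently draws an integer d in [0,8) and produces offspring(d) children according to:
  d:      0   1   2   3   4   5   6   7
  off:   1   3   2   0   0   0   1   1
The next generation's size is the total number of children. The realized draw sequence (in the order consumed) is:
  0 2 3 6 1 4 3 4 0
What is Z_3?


gen 0: Z_0=2, draws=[0, 2], offspring=[1, 2], Z_1=3
gen 1: Z_1=3, draws=[3, 6, 1], offspring=[0, 1, 3], Z_2=4
gen 2: Z_2=4, draws=[4, 3, 4, 0], offspring=[0, 0, 0, 1], Z_3=1

1


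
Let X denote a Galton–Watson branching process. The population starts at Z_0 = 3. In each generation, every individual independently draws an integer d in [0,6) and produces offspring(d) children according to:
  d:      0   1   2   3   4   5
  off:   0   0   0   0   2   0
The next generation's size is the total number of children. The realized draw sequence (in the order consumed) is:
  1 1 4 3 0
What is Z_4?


0

gen 0: Z_0=3, draws=[1, 1, 4], offspring=[0, 0, 2], Z_1=2
gen 1: Z_1=2, draws=[3, 0], offspring=[0, 0], Z_2=0
gen 2: Z_2=0, draws=[], offspring=[], Z_3=0
gen 3: Z_3=0, draws=[], offspring=[], Z_4=0


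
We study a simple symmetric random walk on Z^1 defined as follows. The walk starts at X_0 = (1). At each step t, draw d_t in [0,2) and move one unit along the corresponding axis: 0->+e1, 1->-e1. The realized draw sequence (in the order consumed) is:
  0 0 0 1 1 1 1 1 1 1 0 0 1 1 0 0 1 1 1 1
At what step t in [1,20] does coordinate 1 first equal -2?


9

t=0: X=(1), d=0 → +e1, X_1=(2)
t=1: X=(2), d=0 → +e1, X_2=(3)
t=2: X=(3), d=0 → +e1, X_3=(4)
t=3: X=(4), d=1 → -e1, X_4=(3)
t=4: X=(3), d=1 → -e1, X_5=(2)
t=5: X=(2), d=1 → -e1, X_6=(1)
t=6: X=(1), d=1 → -e1, X_7=(0)
t=7: X=(0), d=1 → -e1, X_8=(-1)
t=8: X=(-1), d=1 → -e1, X_9=(-2)
t=9: X=(-2), d=1 → -e1, X_10=(-3)
t=10: X=(-3), d=0 → +e1, X_11=(-2)
t=11: X=(-2), d=0 → +e1, X_12=(-1)
t=12: X=(-1), d=1 → -e1, X_13=(-2)
t=13: X=(-2), d=1 → -e1, X_14=(-3)
t=14: X=(-3), d=0 → +e1, X_15=(-2)
t=15: X=(-2), d=0 → +e1, X_16=(-1)
t=16: X=(-1), d=1 → -e1, X_17=(-2)
t=17: X=(-2), d=1 → -e1, X_18=(-3)
t=18: X=(-3), d=1 → -e1, X_19=(-4)
t=19: X=(-4), d=1 → -e1, X_20=(-5)


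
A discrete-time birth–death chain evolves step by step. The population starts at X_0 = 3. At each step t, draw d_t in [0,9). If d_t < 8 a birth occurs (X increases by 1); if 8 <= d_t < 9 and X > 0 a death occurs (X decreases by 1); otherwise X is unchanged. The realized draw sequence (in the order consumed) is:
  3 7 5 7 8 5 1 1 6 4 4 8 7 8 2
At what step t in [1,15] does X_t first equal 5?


2

t=0: X=3, d=3 → birth, X_1=4
t=1: X=4, d=7 → birth, X_2=5
t=2: X=5, d=5 → birth, X_3=6
t=3: X=6, d=7 → birth, X_4=7
t=4: X=7, d=8 → death, X_5=6
t=5: X=6, d=5 → birth, X_6=7
t=6: X=7, d=1 → birth, X_7=8
t=7: X=8, d=1 → birth, X_8=9
t=8: X=9, d=6 → birth, X_9=10
t=9: X=10, d=4 → birth, X_10=11
t=10: X=11, d=4 → birth, X_11=12
t=11: X=12, d=8 → death, X_12=11
t=12: X=11, d=7 → birth, X_13=12
t=13: X=12, d=8 → death, X_14=11
t=14: X=11, d=2 → birth, X_15=12


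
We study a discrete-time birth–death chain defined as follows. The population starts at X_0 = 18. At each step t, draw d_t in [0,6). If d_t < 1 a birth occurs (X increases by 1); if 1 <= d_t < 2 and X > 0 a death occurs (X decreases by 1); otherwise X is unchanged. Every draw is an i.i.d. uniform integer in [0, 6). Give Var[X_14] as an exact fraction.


X can drop by at most 1 per step and X_0 = 18 > T = 14, so X_t >= 18 − t >= 4 > 0 for every t <= 14: the floor at 0 (the 'and X > 0' condition) never binds. Hence X_14 = X_0 + Σ_{t<14} Y_t with i.i.d. increments Y_t = y(d_t) ∈ {+1, −1, 0}.
Outcome values over d=0..5: [1, -1, 0, 0, 0, 0]
Σy = 0, Σy² = 2, M = 6
μ = 0/6 = 0,  σ² = 2/6 − (0)² = 1/3
Independent increments: Var[X_14] = 14·σ² = 14·(1/3) = 14/3

14/3


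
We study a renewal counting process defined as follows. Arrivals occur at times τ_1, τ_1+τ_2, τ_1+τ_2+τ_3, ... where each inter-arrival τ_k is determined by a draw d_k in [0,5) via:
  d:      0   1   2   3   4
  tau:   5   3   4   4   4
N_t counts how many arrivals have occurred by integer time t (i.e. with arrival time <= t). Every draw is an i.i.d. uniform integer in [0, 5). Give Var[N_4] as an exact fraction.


4/25

Inter-arrival values over d=0..4: [5, 3, 4, 4, 4]
Each d has probability 1/5, so the pmf of τ is: f(3) = 1/5, f(4) = 3/5, f(5) = 1/5
Let p_n(j) = P(N_n = j), with p_0 = [1]. Condition on τ_1: p_n(0) = P(τ > n), and for j >= 1, p_n(j) = Σ_{k<=n} f(k)·p_{n−k}(j−1)
p_1 = [1]  (j = 0)
p_2 = [1]  (j = 0)
p_3 = [4/5, 1/5]  (j = 0..1)
p_4 = [1/5, 4/5]  (j = 0..1)
E[N_4] = Σ j·p_4(j) = 4/5;  E[N_4²] = Σ j²·p_4(j) = 4/5
Var[N_4] = 4/5 − (4/5)² = 4/25


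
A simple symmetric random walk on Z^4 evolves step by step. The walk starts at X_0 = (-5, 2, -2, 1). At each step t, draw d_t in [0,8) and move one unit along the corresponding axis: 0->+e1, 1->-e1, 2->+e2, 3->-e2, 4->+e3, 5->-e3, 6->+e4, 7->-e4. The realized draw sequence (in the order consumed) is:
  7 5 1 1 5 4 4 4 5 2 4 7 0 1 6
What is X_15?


t=0: X=(-5, 2, -2, 1), d=7 → -e4, X_1=(-5, 2, -2, 0)
t=1: X=(-5, 2, -2, 0), d=5 → -e3, X_2=(-5, 2, -3, 0)
t=2: X=(-5, 2, -3, 0), d=1 → -e1, X_3=(-6, 2, -3, 0)
t=3: X=(-6, 2, -3, 0), d=1 → -e1, X_4=(-7, 2, -3, 0)
t=4: X=(-7, 2, -3, 0), d=5 → -e3, X_5=(-7, 2, -4, 0)
t=5: X=(-7, 2, -4, 0), d=4 → +e3, X_6=(-7, 2, -3, 0)
t=6: X=(-7, 2, -3, 0), d=4 → +e3, X_7=(-7, 2, -2, 0)
t=7: X=(-7, 2, -2, 0), d=4 → +e3, X_8=(-7, 2, -1, 0)
t=8: X=(-7, 2, -1, 0), d=5 → -e3, X_9=(-7, 2, -2, 0)
t=9: X=(-7, 2, -2, 0), d=2 → +e2, X_10=(-7, 3, -2, 0)
t=10: X=(-7, 3, -2, 0), d=4 → +e3, X_11=(-7, 3, -1, 0)
t=11: X=(-7, 3, -1, 0), d=7 → -e4, X_12=(-7, 3, -1, -1)
t=12: X=(-7, 3, -1, -1), d=0 → +e1, X_13=(-6, 3, -1, -1)
t=13: X=(-6, 3, -1, -1), d=1 → -e1, X_14=(-7, 3, -1, -1)
t=14: X=(-7, 3, -1, -1), d=6 → +e4, X_15=(-7, 3, -1, 0)

(-7, 3, -1, 0)


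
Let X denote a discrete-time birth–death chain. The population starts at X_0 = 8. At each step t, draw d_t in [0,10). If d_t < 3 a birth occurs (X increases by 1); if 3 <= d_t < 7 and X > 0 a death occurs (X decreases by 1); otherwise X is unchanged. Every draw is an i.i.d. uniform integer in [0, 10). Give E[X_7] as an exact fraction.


X can drop by at most 1 per step and X_0 = 8 > T = 7, so X_t >= 8 − t >= 1 > 0 for every t <= 7: the floor at 0 (the 'and X > 0' condition) never binds. Hence X_7 = X_0 + Σ_{t<7} Y_t with i.i.d. increments Y_t = y(d_t) ∈ {+1, −1, 0}.
Outcome values over d=0..9: [1, 1, 1, -1, -1, -1, -1, 0, 0, 0]
Σy = -1, Σy² = 7, M = 10
μ = -1/10 = -1/10,  σ² = 7/10 − (-1/10)² = 69/100
E[X_7] = 8 + 7·(-1/10) = 73/10

73/10


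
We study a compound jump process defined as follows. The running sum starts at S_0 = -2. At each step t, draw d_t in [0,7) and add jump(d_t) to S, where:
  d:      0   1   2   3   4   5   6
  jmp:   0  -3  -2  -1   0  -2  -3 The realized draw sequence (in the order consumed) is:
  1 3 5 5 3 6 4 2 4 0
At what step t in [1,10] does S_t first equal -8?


t=0: S=-2, d=1, jump=-3, S_1=-5
t=1: S=-5, d=3, jump=-1, S_2=-6
t=2: S=-6, d=5, jump=-2, S_3=-8
t=3: S=-8, d=5, jump=-2, S_4=-10
t=4: S=-10, d=3, jump=-1, S_5=-11
t=5: S=-11, d=6, jump=-3, S_6=-14
t=6: S=-14, d=4, jump=0, S_7=-14
t=7: S=-14, d=2, jump=-2, S_8=-16
t=8: S=-16, d=4, jump=0, S_9=-16
t=9: S=-16, d=0, jump=0, S_10=-16

3


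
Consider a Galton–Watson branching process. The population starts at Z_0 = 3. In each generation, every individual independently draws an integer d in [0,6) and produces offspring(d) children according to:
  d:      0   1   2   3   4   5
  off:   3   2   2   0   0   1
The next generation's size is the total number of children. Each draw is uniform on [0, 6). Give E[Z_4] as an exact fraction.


256/27

Outcome values over d=0..5: [3, 2, 2, 0, 0, 1]
Σy = 8, Σy² = 18, M = 6
μ = 8/6 = 4/3,  σ² = 18/6 − (4/3)² = 11/9
E[Z_0] = 3
E[Z_1] = 4/3·E[Z_0] = 4
E[Z_2] = 4/3·E[Z_1] = 16/3
E[Z_3] = 4/3·E[Z_2] = 64/9
E[Z_4] = 4/3·E[Z_3] = 256/27


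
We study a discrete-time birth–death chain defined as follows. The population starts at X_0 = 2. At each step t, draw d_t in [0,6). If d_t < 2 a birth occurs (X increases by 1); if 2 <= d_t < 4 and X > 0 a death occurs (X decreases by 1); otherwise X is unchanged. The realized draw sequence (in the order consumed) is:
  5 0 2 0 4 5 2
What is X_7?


t=0: X=2, d=5 → hold, X_1=2
t=1: X=2, d=0 → birth, X_2=3
t=2: X=3, d=2 → death, X_3=2
t=3: X=2, d=0 → birth, X_4=3
t=4: X=3, d=4 → hold, X_5=3
t=5: X=3, d=5 → hold, X_6=3
t=6: X=3, d=2 → death, X_7=2

2


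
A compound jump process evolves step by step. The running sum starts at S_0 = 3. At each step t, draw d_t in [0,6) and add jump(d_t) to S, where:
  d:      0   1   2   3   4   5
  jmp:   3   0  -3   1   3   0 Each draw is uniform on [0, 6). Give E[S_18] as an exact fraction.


Outcome values over d=0..5: [3, 0, -3, 1, 3, 0]
Σy = 4, Σy² = 28, M = 6
μ = 4/6 = 2/3,  σ² = 28/6 − (2/3)² = 38/9
E[S_18] = 3 + 18·(2/3) = 15

15


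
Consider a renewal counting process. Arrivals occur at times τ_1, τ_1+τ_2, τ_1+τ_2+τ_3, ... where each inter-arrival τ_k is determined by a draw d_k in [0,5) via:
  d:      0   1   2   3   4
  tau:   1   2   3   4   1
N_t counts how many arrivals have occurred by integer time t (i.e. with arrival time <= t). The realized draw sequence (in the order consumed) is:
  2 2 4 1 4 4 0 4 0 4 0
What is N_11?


draw d_1=2: τ_1=3, arrival time A_1=3
draw d_2=2: τ_2=3, arrival time A_2=6
draw d_3=4: τ_3=1, arrival time A_3=7
draw d_4=1: τ_4=2, arrival time A_4=9
draw d_5=4: τ_5=1, arrival time A_5=10
draw d_6=4: τ_6=1, arrival time A_6=11
draw d_7=0: τ_7=1, arrival time A_7=12
draw d_8=4: τ_8=1, arrival time A_8=13
draw d_9=0: τ_9=1, arrival time A_9=14
draw d_10=4: τ_10=1, arrival time A_10=15
draw d_11=0: τ_11=1, arrival time A_11=16
N_t over t=0..11: 0:0 1:0 2:0 3:1 4:1 5:1 6:2 7:3 8:3 9:4 10:5 11:6

6


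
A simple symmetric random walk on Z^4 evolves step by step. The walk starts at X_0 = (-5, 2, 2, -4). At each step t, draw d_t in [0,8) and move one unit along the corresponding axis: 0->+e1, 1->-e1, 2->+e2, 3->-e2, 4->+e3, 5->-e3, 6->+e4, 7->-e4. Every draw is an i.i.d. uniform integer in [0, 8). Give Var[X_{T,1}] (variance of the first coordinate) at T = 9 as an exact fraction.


Outcome values over d=0..7: [1, -1, 0, 0, 0, 0, 0, 0]
Σy = 0, Σy² = 2, M = 8
μ = 0/8 = 0,  σ² = 2/8 − (0)² = 1/4
Independent increments: Var[X_9] = 9·σ² = 9·(1/4) = 9/4

9/4


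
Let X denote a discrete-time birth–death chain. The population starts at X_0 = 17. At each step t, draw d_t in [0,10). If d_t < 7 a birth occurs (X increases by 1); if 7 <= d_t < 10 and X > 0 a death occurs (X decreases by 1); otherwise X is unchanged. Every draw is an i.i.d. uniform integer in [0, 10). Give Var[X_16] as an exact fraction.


336/25

X can drop by at most 1 per step and X_0 = 17 > T = 16, so X_t >= 17 − t >= 1 > 0 for every t <= 16: the floor at 0 (the 'and X > 0' condition) never binds. Hence X_16 = X_0 + Σ_{t<16} Y_t with i.i.d. increments Y_t = y(d_t) ∈ {+1, −1, 0}.
Outcome values over d=0..9: [1, 1, 1, 1, 1, 1, 1, -1, -1, -1]
Σy = 4, Σy² = 10, M = 10
μ = 4/10 = 2/5,  σ² = 10/10 − (2/5)² = 21/25
Independent increments: Var[X_16] = 16·σ² = 16·(21/25) = 336/25


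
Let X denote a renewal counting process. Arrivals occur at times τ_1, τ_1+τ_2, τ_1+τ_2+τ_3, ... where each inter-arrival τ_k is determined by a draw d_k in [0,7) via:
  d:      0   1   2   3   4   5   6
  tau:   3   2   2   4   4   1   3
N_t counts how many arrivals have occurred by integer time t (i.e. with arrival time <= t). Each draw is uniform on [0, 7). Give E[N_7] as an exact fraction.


1922509/823543

Inter-arrival values over d=0..6: [3, 2, 2, 4, 4, 1, 3]
Each d has probability 1/7, so the pmf of τ is: f(1) = 1/7, f(2) = 2/7, f(3) = 2/7, f(4) = 2/7
Renewal equation for m(n) = E[N_n]: condition on τ_1 = k (if k <= n, one arrival plus a fresh copy on the remaining n−k steps): m(n) = F(n) + Σ_{k<=n} f(k)·m(n−k), where F(n) = P(τ <= n) and m(0) = 0
m(1) = F(1) = 1/7
m(2) = F(2) + f(1)·m(1) = 3/7 + 1/7·1/7 = 22/49
m(3) = F(3) + f(1)·m(2) + f(2)·m(1) = 5/7 + 1/7·22/49 + 2/7·1/7 = 281/343
m(4) = F(4) + f(1)·m(3) + f(2)·m(2) + f(3)·m(1) = 1 + 1/7·281/343 + 2/7·22/49 + 2/7·1/7 = 3088/2401
m(5) = F(5) + f(1)·m(4) + f(2)·m(3) + f(3)·m(2) + f(4)·m(1) = 1 + 1/7·3088/2401 + 2/7·281/343 + 2/7·22/49 + 2/7·1/7 = 26671/16807
m(6) = F(6) + f(1)·m(5) + f(2)·m(4) + f(3)·m(3) + f(4)·m(2) = 1 + 1/7·26671/16807 + 2/7·3088/2401 + 2/7·281/343 + 2/7·22/49 = 230182/117649
m(7) = F(7) + f(1)·m(6) + f(2)·m(5) + f(3)·m(4) + f(4)·m(3) = 1 + 1/7·230182/117649 + 2/7·26671/16807 + 2/7·3088/2401 + 2/7·281/343 = 1922509/823543
E[N_7] = m(7) = 1922509/823543


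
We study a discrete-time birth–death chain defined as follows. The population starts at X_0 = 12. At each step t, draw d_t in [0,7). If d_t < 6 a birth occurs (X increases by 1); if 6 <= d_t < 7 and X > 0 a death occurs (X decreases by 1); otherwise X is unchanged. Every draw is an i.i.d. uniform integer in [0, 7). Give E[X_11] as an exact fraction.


X can drop by at most 1 per step and X_0 = 12 > T = 11, so X_t >= 12 − t >= 1 > 0 for every t <= 11: the floor at 0 (the 'and X > 0' condition) never binds. Hence X_11 = X_0 + Σ_{t<11} Y_t with i.i.d. increments Y_t = y(d_t) ∈ {+1, −1, 0}.
Outcome values over d=0..6: [1, 1, 1, 1, 1, 1, -1]
Σy = 5, Σy² = 7, M = 7
μ = 5/7 = 5/7,  σ² = 7/7 − (5/7)² = 24/49
E[X_11] = 12 + 11·(5/7) = 139/7

139/7


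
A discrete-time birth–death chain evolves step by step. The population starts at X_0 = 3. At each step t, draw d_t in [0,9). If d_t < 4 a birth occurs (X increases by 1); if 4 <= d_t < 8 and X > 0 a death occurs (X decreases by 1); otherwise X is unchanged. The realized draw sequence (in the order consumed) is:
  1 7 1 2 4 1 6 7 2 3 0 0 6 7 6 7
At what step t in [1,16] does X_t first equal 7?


t=0: X=3, d=1 → birth, X_1=4
t=1: X=4, d=7 → death, X_2=3
t=2: X=3, d=1 → birth, X_3=4
t=3: X=4, d=2 → birth, X_4=5
t=4: X=5, d=4 → death, X_5=4
t=5: X=4, d=1 → birth, X_6=5
t=6: X=5, d=6 → death, X_7=4
t=7: X=4, d=7 → death, X_8=3
t=8: X=3, d=2 → birth, X_9=4
t=9: X=4, d=3 → birth, X_10=5
t=10: X=5, d=0 → birth, X_11=6
t=11: X=6, d=0 → birth, X_12=7
t=12: X=7, d=6 → death, X_13=6
t=13: X=6, d=7 → death, X_14=5
t=14: X=5, d=6 → death, X_15=4
t=15: X=4, d=7 → death, X_16=3

12


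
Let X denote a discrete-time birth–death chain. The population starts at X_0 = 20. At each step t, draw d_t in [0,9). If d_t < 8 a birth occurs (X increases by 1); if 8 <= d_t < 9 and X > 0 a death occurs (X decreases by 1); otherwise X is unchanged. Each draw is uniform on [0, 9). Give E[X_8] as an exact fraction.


X can drop by at most 1 per step and X_0 = 20 > T = 8, so X_t >= 20 − t >= 12 > 0 for every t <= 8: the floor at 0 (the 'and X > 0' condition) never binds. Hence X_8 = X_0 + Σ_{t<8} Y_t with i.i.d. increments Y_t = y(d_t) ∈ {+1, −1, 0}.
Outcome values over d=0..8: [1, 1, 1, 1, 1, 1, 1, 1, -1]
Σy = 7, Σy² = 9, M = 9
μ = 7/9 = 7/9,  σ² = 9/9 − (7/9)² = 32/81
E[X_8] = 20 + 8·(7/9) = 236/9

236/9


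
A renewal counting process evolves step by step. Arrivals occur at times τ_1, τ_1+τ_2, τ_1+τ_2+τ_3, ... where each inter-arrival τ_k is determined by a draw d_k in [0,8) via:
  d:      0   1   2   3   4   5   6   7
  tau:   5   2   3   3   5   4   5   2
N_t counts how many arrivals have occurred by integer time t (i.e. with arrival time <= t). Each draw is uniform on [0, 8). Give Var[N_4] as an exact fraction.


87/256

Inter-arrival values over d=0..7: [5, 2, 3, 3, 5, 4, 5, 2]
Each d has probability 1/8, so the pmf of τ is: f(2) = 1/4, f(3) = 1/4, f(4) = 1/8, f(5) = 3/8
Let p_n(j) = P(N_n = j), with p_0 = [1]. Condition on τ_1: p_n(0) = P(τ > n), and for j >= 1, p_n(j) = Σ_{k<=n} f(k)·p_{n−k}(j−1)
p_1 = [1]  (j = 0)
p_2 = [3/4, 1/4]  (j = 0..1)
p_3 = [1/2, 1/2]  (j = 0..1)
p_4 = [3/8, 9/16, 1/16]  (j = 0..2)
E[N_4] = Σ j·p_4(j) = 11/16;  E[N_4²] = Σ j²·p_4(j) = 13/16
Var[N_4] = 13/16 − (11/16)² = 87/256


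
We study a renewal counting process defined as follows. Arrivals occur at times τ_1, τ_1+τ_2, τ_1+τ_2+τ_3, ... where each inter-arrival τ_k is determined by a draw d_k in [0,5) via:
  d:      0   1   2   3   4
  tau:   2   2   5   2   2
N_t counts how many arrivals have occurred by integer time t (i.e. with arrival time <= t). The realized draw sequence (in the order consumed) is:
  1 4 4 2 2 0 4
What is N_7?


3

draw d_1=1: τ_1=2, arrival time A_1=2
draw d_2=4: τ_2=2, arrival time A_2=4
draw d_3=4: τ_3=2, arrival time A_3=6
draw d_4=2: τ_4=5, arrival time A_4=11
draw d_5=2: τ_5=5, arrival time A_5=16
draw d_6=0: τ_6=2, arrival time A_6=18
draw d_7=4: τ_7=2, arrival time A_7=20
N_t over t=0..7: 0:0 1:0 2:1 3:1 4:2 5:2 6:3 7:3


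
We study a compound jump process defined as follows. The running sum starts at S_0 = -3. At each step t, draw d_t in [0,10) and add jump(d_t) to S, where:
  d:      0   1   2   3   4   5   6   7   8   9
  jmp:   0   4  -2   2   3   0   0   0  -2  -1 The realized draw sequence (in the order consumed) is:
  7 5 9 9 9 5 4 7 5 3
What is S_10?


t=0: S=-3, d=7, jump=0, S_1=-3
t=1: S=-3, d=5, jump=0, S_2=-3
t=2: S=-3, d=9, jump=-1, S_3=-4
t=3: S=-4, d=9, jump=-1, S_4=-5
t=4: S=-5, d=9, jump=-1, S_5=-6
t=5: S=-6, d=5, jump=0, S_6=-6
t=6: S=-6, d=4, jump=3, S_7=-3
t=7: S=-3, d=7, jump=0, S_8=-3
t=8: S=-3, d=5, jump=0, S_9=-3
t=9: S=-3, d=3, jump=2, S_10=-1

-1


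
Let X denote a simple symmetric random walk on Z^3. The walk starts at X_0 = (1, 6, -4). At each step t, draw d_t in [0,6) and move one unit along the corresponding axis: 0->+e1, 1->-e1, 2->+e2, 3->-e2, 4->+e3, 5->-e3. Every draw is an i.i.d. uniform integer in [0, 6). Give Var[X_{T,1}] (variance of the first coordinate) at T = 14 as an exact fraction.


Outcome values over d=0..5: [1, -1, 0, 0, 0, 0]
Σy = 0, Σy² = 2, M = 6
μ = 0/6 = 0,  σ² = 2/6 − (0)² = 1/3
Independent increments: Var[X_14] = 14·σ² = 14·(1/3) = 14/3

14/3


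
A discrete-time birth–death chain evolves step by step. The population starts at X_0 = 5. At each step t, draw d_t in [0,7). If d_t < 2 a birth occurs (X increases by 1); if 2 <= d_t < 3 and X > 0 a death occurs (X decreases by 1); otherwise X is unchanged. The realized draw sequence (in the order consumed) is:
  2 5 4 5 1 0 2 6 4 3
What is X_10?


5

t=0: X=5, d=2 → death, X_1=4
t=1: X=4, d=5 → hold, X_2=4
t=2: X=4, d=4 → hold, X_3=4
t=3: X=4, d=5 → hold, X_4=4
t=4: X=4, d=1 → birth, X_5=5
t=5: X=5, d=0 → birth, X_6=6
t=6: X=6, d=2 → death, X_7=5
t=7: X=5, d=6 → hold, X_8=5
t=8: X=5, d=4 → hold, X_9=5
t=9: X=5, d=3 → hold, X_10=5


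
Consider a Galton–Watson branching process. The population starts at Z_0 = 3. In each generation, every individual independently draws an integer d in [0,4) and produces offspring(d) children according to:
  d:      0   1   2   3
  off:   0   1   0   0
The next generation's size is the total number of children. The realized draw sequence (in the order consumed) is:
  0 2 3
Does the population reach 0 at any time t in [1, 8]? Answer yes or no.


yes

gen 0: Z_0=3, draws=[0, 2, 3], offspring=[0, 0, 0], Z_1=0
gen 1: Z_1=0, draws=[], offspring=[], Z_2=0
gen 2: Z_2=0, draws=[], offspring=[], Z_3=0
gen 3: Z_3=0, draws=[], offspring=[], Z_4=0
gen 4: Z_4=0, draws=[], offspring=[], Z_5=0
gen 5: Z_5=0, draws=[], offspring=[], Z_6=0
gen 6: Z_6=0, draws=[], offspring=[], Z_7=0
gen 7: Z_7=0, draws=[], offspring=[], Z_8=0


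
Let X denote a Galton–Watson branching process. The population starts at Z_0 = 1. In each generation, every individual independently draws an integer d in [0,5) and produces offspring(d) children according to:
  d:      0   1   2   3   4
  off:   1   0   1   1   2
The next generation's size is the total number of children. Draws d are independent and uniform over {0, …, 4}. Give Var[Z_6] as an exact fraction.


12/5

Outcome values over d=0..4: [1, 0, 1, 1, 2]
Σy = 5, Σy² = 7, M = 5
μ = 5/5 = 1,  σ² = 7/5 − (1)² = 2/5
V_0 = 0, E_0 = 1
V_1 = 2/5·E_0 + (1)²·V_0 = 2/5;  E_1 = 1
V_2 = 2/5·E_1 + (1)²·V_1 = 4/5;  E_2 = 1
V_3 = 2/5·E_2 + (1)²·V_2 = 6/5;  E_3 = 1
V_4 = 2/5·E_3 + (1)²·V_3 = 8/5;  E_4 = 1
V_5 = 2/5·E_4 + (1)²·V_4 = 2;  E_5 = 1
V_6 = 2/5·E_5 + (1)²·V_5 = 12/5;  E_6 = 1


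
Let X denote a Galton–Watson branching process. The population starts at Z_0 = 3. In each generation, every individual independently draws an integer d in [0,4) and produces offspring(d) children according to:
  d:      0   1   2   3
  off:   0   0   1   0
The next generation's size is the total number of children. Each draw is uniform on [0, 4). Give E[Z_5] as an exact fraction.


3/1024

Outcome values over d=0..3: [0, 0, 1, 0]
Σy = 1, Σy² = 1, M = 4
μ = 1/4 = 1/4,  σ² = 1/4 − (1/4)² = 3/16
E[Z_0] = 3
E[Z_1] = 1/4·E[Z_0] = 3/4
E[Z_2] = 1/4·E[Z_1] = 3/16
E[Z_3] = 1/4·E[Z_2] = 3/64
E[Z_4] = 1/4·E[Z_3] = 3/256
E[Z_5] = 1/4·E[Z_4] = 3/1024


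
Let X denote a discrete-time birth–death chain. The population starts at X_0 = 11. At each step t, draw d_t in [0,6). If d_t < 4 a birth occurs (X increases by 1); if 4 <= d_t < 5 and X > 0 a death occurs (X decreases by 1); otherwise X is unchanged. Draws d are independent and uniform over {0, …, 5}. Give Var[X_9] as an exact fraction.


X can drop by at most 1 per step and X_0 = 11 > T = 9, so X_t >= 11 − t >= 2 > 0 for every t <= 9: the floor at 0 (the 'and X > 0' condition) never binds. Hence X_9 = X_0 + Σ_{t<9} Y_t with i.i.d. increments Y_t = y(d_t) ∈ {+1, −1, 0}.
Outcome values over d=0..5: [1, 1, 1, 1, -1, 0]
Σy = 3, Σy² = 5, M = 6
μ = 3/6 = 1/2,  σ² = 5/6 − (1/2)² = 7/12
Independent increments: Var[X_9] = 9·σ² = 9·(7/12) = 21/4

21/4


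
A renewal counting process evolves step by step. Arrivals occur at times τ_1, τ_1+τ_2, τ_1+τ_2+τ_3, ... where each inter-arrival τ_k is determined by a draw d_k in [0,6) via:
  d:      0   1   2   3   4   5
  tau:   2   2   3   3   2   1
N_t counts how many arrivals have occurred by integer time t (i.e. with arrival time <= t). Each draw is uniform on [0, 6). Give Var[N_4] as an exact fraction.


Inter-arrival values over d=0..5: [2, 2, 3, 3, 2, 1]
Each d has probability 1/6, so the pmf of τ is: f(1) = 1/6, f(2) = 1/2, f(3) = 1/3
Let p_n(j) = P(N_n = j), with p_0 = [1]. Condition on τ_1: p_n(0) = P(τ > n), and for j >= 1, p_n(j) = Σ_{k<=n} f(k)·p_{n−k}(j−1)
p_1 = [5/6, 1/6]  (j = 0..1)
p_2 = [1/3, 23/36, 1/36]  (j = 0..2)
p_3 = [0, 29/36, 41/216, 1/216]  (j = 0..3)
p_4 = [0, 4/9, 55/108, 59/1296, 1/1296]  (j = 0..4)
E[N_4] = Σ j·p_4(j) = 2077/1296;  E[N_4²] = Σ j²·p_4(j) = 3763/1296
Var[N_4] = 3763/1296 − (2077/1296)² = 562919/1679616

562919/1679616


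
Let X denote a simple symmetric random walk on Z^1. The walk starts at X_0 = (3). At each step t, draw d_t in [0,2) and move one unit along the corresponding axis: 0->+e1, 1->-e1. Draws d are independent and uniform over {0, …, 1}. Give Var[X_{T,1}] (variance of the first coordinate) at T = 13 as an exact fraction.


Outcome values over d=0..1: [1, -1]
Σy = 0, Σy² = 2, M = 2
μ = 0/2 = 0,  σ² = 2/2 − (0)² = 1
Independent increments: Var[X_13] = 13·σ² = 13·(1) = 13

13


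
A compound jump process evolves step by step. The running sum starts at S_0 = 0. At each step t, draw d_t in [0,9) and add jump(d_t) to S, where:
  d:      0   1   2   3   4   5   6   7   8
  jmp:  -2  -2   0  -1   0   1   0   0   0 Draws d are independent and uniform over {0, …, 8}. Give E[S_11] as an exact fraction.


-44/9

Outcome values over d=0..8: [-2, -2, 0, -1, 0, 1, 0, 0, 0]
Σy = -4, Σy² = 10, M = 9
μ = -4/9 = -4/9,  σ² = 10/9 − (-4/9)² = 74/81
E[S_11] = 0 + 11·(-4/9) = -44/9


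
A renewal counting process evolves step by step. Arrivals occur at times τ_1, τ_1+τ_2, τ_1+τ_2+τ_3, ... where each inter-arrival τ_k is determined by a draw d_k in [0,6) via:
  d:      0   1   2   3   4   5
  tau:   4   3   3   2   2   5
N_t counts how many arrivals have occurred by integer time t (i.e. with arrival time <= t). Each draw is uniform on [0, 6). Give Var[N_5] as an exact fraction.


2/9

Inter-arrival values over d=0..5: [4, 3, 3, 2, 2, 5]
Each d has probability 1/6, so the pmf of τ is: f(2) = 1/3, f(3) = 1/3, f(4) = 1/6, f(5) = 1/6
Let p_n(j) = P(N_n = j), with p_0 = [1]. Condition on τ_1: p_n(0) = P(τ > n), and for j >= 1, p_n(j) = Σ_{k<=n} f(k)·p_{n−k}(j−1)
p_1 = [1]  (j = 0)
p_2 = [2/3, 1/3]  (j = 0..1)
p_3 = [1/3, 2/3]  (j = 0..1)
p_4 = [1/6, 13/18, 1/9]  (j = 0..2)
p_5 = [0, 2/3, 1/3]  (j = 0..2)
E[N_5] = Σ j·p_5(j) = 4/3;  E[N_5²] = Σ j²·p_5(j) = 2
Var[N_5] = 2 − (4/3)² = 2/9


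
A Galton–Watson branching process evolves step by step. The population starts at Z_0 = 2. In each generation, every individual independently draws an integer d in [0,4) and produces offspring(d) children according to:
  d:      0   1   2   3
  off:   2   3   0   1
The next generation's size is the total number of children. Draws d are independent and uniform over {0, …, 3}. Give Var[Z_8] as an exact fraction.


68945175/32768

Outcome values over d=0..3: [2, 3, 0, 1]
Σy = 6, Σy² = 14, M = 4
μ = 6/4 = 3/2,  σ² = 14/4 − (3/2)² = 5/4
V_0 = 0, E_0 = 2
V_1 = 5/4·E_0 + (3/2)²·V_0 = 5/2;  E_1 = 3
V_2 = 5/4·E_1 + (3/2)²·V_1 = 75/8;  E_2 = 9/2
V_3 = 5/4·E_2 + (3/2)²·V_2 = 855/32;  E_3 = 27/4
V_4 = 5/4·E_3 + (3/2)²·V_3 = 8775/128;  E_4 = 81/8
V_5 = 5/4·E_4 + (3/2)²·V_4 = 85455/512;  E_5 = 243/16
V_6 = 5/4·E_5 + (3/2)²·V_5 = 807975/2048;  E_6 = 729/32
V_7 = 5/4·E_6 + (3/2)²·V_6 = 7505055/8192;  E_7 = 2187/64
V_8 = 5/4·E_7 + (3/2)²·V_7 = 68945175/32768;  E_8 = 6561/128
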